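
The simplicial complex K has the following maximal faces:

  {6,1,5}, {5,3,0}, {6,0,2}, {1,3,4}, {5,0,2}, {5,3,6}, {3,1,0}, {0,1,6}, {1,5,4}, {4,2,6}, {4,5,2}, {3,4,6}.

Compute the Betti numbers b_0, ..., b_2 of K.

Take the total order 0 < 1 < 2 < 3 < 4 < 5 < 6 on the vertex set. Then K (dimension 2) consists of the simplices:

  0-simplices (7): [0], [1], [2], [3], [4], [5], [6]
  1-simplices (18): [0,1], [0,2], [0,3], [0,5], [0,6], [1,3], [1,4], [1,5], [1,6], [2,4], [2,5], [2,6], [3,4], [3,5], [3,6], [4,5], [4,6], [5,6]
  2-simplices (12): [0,1,3], [0,1,6], [0,2,5], [0,2,6], [0,3,5], [1,3,4], [1,4,5], [1,5,6], [2,4,5], [2,4,6], [3,4,6], [3,5,6]

giving chain groups C_0 ≅ Z^7, C_1 ≅ Z^18, C_2 ≅ Z^12.

Boundary ∂_1: C_1 → C_0 maps an edge to its endpoints' difference, ∂[p,q] = q − p. For instance
  ∂[2,5] = [5] − [2].
As a 7×18 matrix over Z this has rank 6, with invariant factors (1,1,1,1,1,1).

∂_2: C_2 → C_1 maps a triangle to the signed sum of its edges. For instance
  ∂[3,4,6] = [4,6] − [3,6] + [3,4],
  ∂[0,1,6] = [1,6] − [0,6] + [0,1].
As a 18×12 matrix over Z this has rank 12, with invariant factors (1,1,1,1,1,1,1,1,1,1,1,2).

Now H_k = ker ∂_k / im ∂_{k+1}, so:

  H_0: rank C_0 − rank ∂_1 = 7 − 6 = 1, and the invariant factors of ∂_1 are all 1, so H_0 = Z.
  H_1: rank ker ∂_1 − rank ∂_2 = (18 − 6) − 12 = 0, and ∂_2 has invariant factor 2 > 1, so H_1 = Z/2.
  H_2: rank ker ∂_2 − rank ∂_3 = (12 − 12) − 0 = 0, and there is no ∂_3, so H_2 = 0.

Hence the Betti numbers are b_0 = 1, b_1 = 0, b_2 = 0.

b_0 = 1, b_1 = 0, b_2 = 0.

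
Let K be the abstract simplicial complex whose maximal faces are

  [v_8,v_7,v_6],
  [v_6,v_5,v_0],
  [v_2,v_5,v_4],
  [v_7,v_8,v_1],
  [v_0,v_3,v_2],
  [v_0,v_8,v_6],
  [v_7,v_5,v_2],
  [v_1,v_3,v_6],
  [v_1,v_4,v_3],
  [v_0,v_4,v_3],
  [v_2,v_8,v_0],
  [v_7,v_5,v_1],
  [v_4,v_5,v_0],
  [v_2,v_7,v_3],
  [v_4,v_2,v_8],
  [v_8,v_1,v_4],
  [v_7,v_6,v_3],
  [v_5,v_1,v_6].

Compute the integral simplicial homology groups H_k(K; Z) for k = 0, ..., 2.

H_0 ≅ Z,  H_1 ≅ Z ⊕ Z/2,  H_2 = 0.

We work with the vertex ordering v_0 < v_1 < v_2 < v_3 < v_4 < v_5 < v_6 < v_7 < v_8. The simplices of K, each written with vertices in increasing order, are:

  0-simplices (9): [v_0], [v_1], [v_2], [v_3], [v_4], [v_5], [v_6], [v_7], [v_8]
  1-simplices (27): (27 of them)
  2-simplices (18): (18 of them)

Hence C_0 ≅ Z^9, C_1 ≅ Z^27, C_2 ≅ Z^18.

Boundary ∂_1: C_1 → C_0 maps an edge to its endpoints' difference, ∂[p,q] = q − p. For instance
  ∂[v_0,v_3] = [v_3] − [v_0].
As a 9×27 matrix over Z this has rank 8, with invariant factors (1,1,1,1,1,1,1,1).

Boundary ∂_2: C_2 → C_1 acts by ∂[p,q,r] = [q,r] − [p,r] + [p,q]. For instance
  ∂[v_1,v_5,v_6] = [v_5,v_6] − [v_1,v_6] + [v_1,v_5],
  ∂[v_1,v_5,v_7] = [v_5,v_7] − [v_1,v_7] + [v_1,v_5].
The resulting 27×18 matrix has rank 18, and its Smith normal form has invariant factors (1,1,1,1,1,1,1,1,1,1,1,1,1,1,1,1,1,2).

Now H_k = ker ∂_k / im ∂_{k+1}, so:

  H_0: rank C_0 − rank ∂_1 = 9 − 8 = 1, and the invariant factors of ∂_1 are all 1, so H_0 = Z.
  H_1: rank ker ∂_1 − rank ∂_2 = (27 − 8) − 18 = 1, and ∂_2 has invariant factor 2 > 1, so H_1 = Z ⊕ Z/2.
  H_2: rank ker ∂_2 − rank ∂_3 = (18 − 18) − 0 = 0, and there is no ∂_3, so H_2 = 0.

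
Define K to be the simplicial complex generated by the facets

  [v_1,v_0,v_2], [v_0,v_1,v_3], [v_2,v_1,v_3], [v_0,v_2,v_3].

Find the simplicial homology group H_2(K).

Fix the vertex order v_0 < v_1 < v_2 < v_3 and write every simplex with vertices in increasing order. Then dim K = 2 and the simplices of K are:

  0-simplices (4): [v_0], [v_1], [v_2], [v_3]
  1-simplices (6): [v_0,v_1], [v_0,v_2], [v_0,v_3], [v_1,v_2], [v_1,v_3], [v_2,v_3]
  2-simplices (4): [v_0,v_1,v_2], [v_0,v_1,v_3], [v_0,v_2,v_3], [v_1,v_2,v_3]

giving chain groups C_0 ≅ Z^4, C_1 ≅ Z^6, C_2 ≅ Z^4.

The boundary map ∂_1: C_1 → C_0 is given by ∂[p,q] = [q] − [p].
As a 4×6 matrix over Z this has rank 3, with invariant factors (1,1,1).

The boundary map ∂_2: C_2 → C_1 maps a triangle to the signed sum of its edges. For instance
  ∂[v_1,v_2,v_3] = [v_2,v_3] − [v_1,v_3] + [v_1,v_2],
  ∂[v_0,v_2,v_3] = [v_2,v_3] − [v_0,v_3] + [v_0,v_2].
The resulting 6×4 matrix has rank 3, and its Smith normal form has invariant factors (1,1,1).

Computing H_k = (kernel of ∂_k) / (image of ∂_{k+1}):

  H_2: rank ker ∂_2 − rank ∂_3 = (4 − 3) − 0 = 1, and there is no ∂_3, so H_2 = Z.

(K is a triangulation of the 2-sphere S^2.)

H_2 ≅ Z.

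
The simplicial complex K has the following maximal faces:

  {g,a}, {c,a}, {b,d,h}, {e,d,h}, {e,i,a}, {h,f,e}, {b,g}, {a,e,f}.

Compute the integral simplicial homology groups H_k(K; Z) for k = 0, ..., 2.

H_0 = Z,  H_1 = Z,  H_2 = 0.

Order the vertices as a < b < c < d < e < f < g < h < i. Listing each simplex with vertices in this order, K has dimension 2 with simplices:

  0-simplices (9): a, b, c, d, e, f, g, h, i
  1-simplices (14): ac, ae, af, ag, ai, bd, bg, bh, de, dh, ef, eh, ei, fh
  2-simplices (5): aef, aei, bdh, deh, efh

so the chain groups are C_0 ≅ Z^9, C_1 ≅ Z^14, C_2 ≅ Z^5.

The boundary map ∂_1: C_1 → C_0 maps an edge to its endpoints' difference, ∂[p,q] = q − p. For instance
  ∂dh = h − d.
This gives a 9×14 integer matrix of rank 8; reducing to Smith normal form yields diagonal entries (1,1,1,1,1,1,1,1).

∂_2: C_2 → C_1 sends each 2-simplex [p,q,r] to [q,r] − [p,r] + [p,q]. For instance
  ∂efh = fh − eh + ef,
  ∂aef = ef − af + ae.
The 14×5 boundary matrix has rank 5 and Smith normal form diag(1,1,1,1,1).

From H_k ≅ ker(∂_k) / im(∂_{k+1}) we obtain:

  H_0: rank C_0 − rank ∂_1 = 9 − 8 = 1, and the invariant factors of ∂_1 are all 1, so H_0 = Z.
  H_1: rank ker ∂_1 − rank ∂_2 = (14 − 8) − 5 = 1, and the invariant factors of ∂_2 are all 1, so H_1 = Z.
  H_2: rank ker ∂_2 − rank ∂_3 = (5 − 5) − 0 = 0, and there is no ∂_3, so H_2 = 0.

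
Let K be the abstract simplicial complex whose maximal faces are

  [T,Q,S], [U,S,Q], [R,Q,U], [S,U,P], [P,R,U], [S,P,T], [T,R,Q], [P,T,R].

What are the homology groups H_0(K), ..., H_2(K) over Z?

Fix the vertex order P < Q < R < S < T < U and write every simplex with vertices in increasing order. Then dim K = 2 and the simplices of K are:

  0-simplices (6): P, Q, R, S, T, U
  1-simplices (12): PR, PS, PT, PU, QR, QS, QT, QU, RT, RU, ST, SU
  2-simplices (8): PRT, PRU, PST, PSU, QRT, QRU, QST, QSU

giving chain groups C_0 ≅ Z^6, C_1 ≅ Z^12, C_2 ≅ Z^8.

The boundary map ∂_1: C_1 → C_0 sends each edge [p,q] (with p < q) to q − p.
This gives a 6×12 integer matrix of rank 5; reducing to Smith normal form yields diagonal entries (1,1,1,1,1).

∂_2: C_2 → C_1 maps a triangle to the signed sum of its edges. For instance
  ∂PST = ST − PT + PS,
  ∂PSU = SU − PU + PS.
As a 12×8 matrix over Z this has rank 7, with invariant factors (1,1,1,1,1,1,1).

Computing H_k = (kernel of ∂_k) / (image of ∂_{k+1}):

  H_0: rank C_0 − rank ∂_1 = 6 − 5 = 1, and the invariant factors of ∂_1 are all 1, so H_0 = Z.
  H_1: rank ker ∂_1 − rank ∂_2 = (12 − 5) − 7 = 0, and the invariant factors of ∂_2 are all 1, so H_1 = 0.
  H_2: rank ker ∂_2 − rank ∂_3 = (8 − 7) − 0 = 1, and there is no ∂_3, so H_2 = Z.

As a check, the Euler characteristic is 6 − 12 + 8 = 2, which agrees with 1 − 0 + 1 = 2.

H_0 ≅ Z,  H_1 = 0,  H_2 ≅ Z.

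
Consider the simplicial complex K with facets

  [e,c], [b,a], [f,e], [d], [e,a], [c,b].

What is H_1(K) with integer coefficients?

Take the total order a < b < c < d < e < f on the vertex set. Then K (dimension 1) consists of the simplices:

  0-simplices (6): a, b, c, d, e, f
  1-simplices (5): ab, ae, bc, ce, ef

so the chain groups are C_0 ≅ Z^6, C_1 ≅ Z^5.

The boundary map ∂_1: C_1 → C_0 maps an edge to its endpoints' difference, ∂[p,q] = q − p.
The 6×5 boundary matrix has rank 4 and Smith normal form diag(1,1,1,1).

Now H_k = ker ∂_k / im ∂_{k+1}, so:

  H_1: rank ker ∂_1 − rank ∂_2 = (5 − 4) − 0 = 1, and there is no ∂_2, so H_1 ≅ Z.

H_1 ≅ Z.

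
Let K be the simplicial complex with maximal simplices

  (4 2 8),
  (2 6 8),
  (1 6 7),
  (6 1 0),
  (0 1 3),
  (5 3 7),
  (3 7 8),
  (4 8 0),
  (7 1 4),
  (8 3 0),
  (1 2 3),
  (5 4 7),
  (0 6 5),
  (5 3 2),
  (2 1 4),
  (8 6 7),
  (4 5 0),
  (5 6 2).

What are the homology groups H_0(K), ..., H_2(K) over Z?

H_0 = Z,  H_1 = Z^2,  H_2 = Z.

K has 9 vertices, 27 edges, 18 triangles.
rank ∂_0 = 0, rank ∂_1 = 8 ⇒ b_0 = 9 − 0 − 8 = 1; all invariant factors of ∂_1 are 1 so no torsion. So H_0 ≅ Z.
rank ∂_1 = 8, rank ∂_2 = 17 ⇒ b_1 = 27 − 8 − 17 = 2; all invariant factors of ∂_2 are 1 so no torsion. So H_1 ≅ Z^2.
rank ∂_2 = 17, rank ∂_3 = 0 ⇒ b_2 = 18 − 17 − 0 = 1. So H_2 ≅ Z.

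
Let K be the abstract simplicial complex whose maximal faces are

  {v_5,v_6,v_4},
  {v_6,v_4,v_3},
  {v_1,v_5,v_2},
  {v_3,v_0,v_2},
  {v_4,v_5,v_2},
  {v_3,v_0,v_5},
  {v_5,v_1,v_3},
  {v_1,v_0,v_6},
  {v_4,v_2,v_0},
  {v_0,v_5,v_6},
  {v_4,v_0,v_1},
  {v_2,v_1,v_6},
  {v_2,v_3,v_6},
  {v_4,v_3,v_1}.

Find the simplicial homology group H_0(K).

Fix the vertex order v_0 < v_1 < v_2 < v_3 < v_4 < v_5 < v_6 and write every simplex with vertices in increasing order. Then dim K = 2 and the simplices of K are:

  0-simplices (7): [v_0], [v_1], [v_2], [v_3], [v_4], [v_5], [v_6]
  1-simplices (21): (21 of them)
  2-simplices (14): (14 of them)

giving chain groups C_0 ≅ Z^7, C_1 ≅ Z^21, C_2 ≅ Z^14.

The boundary map ∂_1: C_1 → C_0 maps an edge to its endpoints' difference, ∂[p,q] = q − p. For instance
  ∂[v_1,v_6] = [v_6] − [v_1].
The 7×21 boundary matrix has rank 6 and Smith normal form diag(1,1,1,1,1,1).

The boundary map ∂_2: C_2 → C_1 sends each 2-simplex [p,q,r] to [q,r] − [p,r] + [p,q]. For instance
  ∂[v_1,v_2,v_5] = [v_2,v_5] − [v_1,v_5] + [v_1,v_2],
  ∂[v_2,v_4,v_5] = [v_4,v_5] − [v_2,v_5] + [v_2,v_4].
This gives a 21×14 integer matrix of rank 13; reducing to Smith normal form yields diagonal entries (1,1,1,1,1,1,1,1,1,1,1,1,1).

Reading off H_k = ker ∂_k / im ∂_{k+1}:

  H_0: rank C_0 − rank ∂_1 = 7 − 6 = 1, and the invariant factors of ∂_1 are all 1, so H_0 ≅ Z.

H_0 = Z.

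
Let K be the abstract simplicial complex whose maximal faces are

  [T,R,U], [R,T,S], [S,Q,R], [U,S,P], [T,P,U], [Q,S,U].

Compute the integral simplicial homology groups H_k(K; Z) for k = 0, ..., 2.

H_0 ≅ Z,  H_1 ≅ Z,  H_2 = 0.

K has 6 vertices, 12 edges, 6 triangles.
rank ∂_0 = 0, rank ∂_1 = 5 ⇒ b_0 = 6 − 0 − 5 = 1; all invariant factors of ∂_1 are 1 so no torsion. So H_0 ≅ Z.
rank ∂_1 = 5, rank ∂_2 = 6 ⇒ b_1 = 12 − 5 − 6 = 1; all invariant factors of ∂_2 are 1 so no torsion. So H_1 ≅ Z.
rank ∂_2 = 6, rank ∂_3 = 0 ⇒ b_2 = 6 − 6 − 0 = 0. So H_2 ≅ 0.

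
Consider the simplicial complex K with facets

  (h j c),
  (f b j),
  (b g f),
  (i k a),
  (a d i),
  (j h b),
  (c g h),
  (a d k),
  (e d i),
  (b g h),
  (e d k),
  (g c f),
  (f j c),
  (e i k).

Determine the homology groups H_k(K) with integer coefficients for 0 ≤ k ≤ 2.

H_0 = Z^2,  H_1 = 0,  H_2 = Z^2.

Order the vertices as a < b < c < d < e < f < g < h < i < j < k. Listing each simplex with vertices in this order, K has dimension 2 with simplices:

  0-simplices (11): a, b, c, d, e, f, g, h, i, j, k
  1-simplices (21): ad, ai, ak, bf, bg, bh, bj, cf, cg, ch, cj, de, di, dk, ei, ek, fg, fj, gh, hj, ik
  2-simplices (14): adi, adk, aik, bfg, bfj, bgh, bhj, cfg, cfj, cgh, chj, dei, dek, eik

giving chain groups C_0 ≅ Z^11, C_1 ≅ Z^21, C_2 ≅ Z^14.

The boundary map ∂_1: C_1 → C_0 sends each edge [p,q] (with p < q) to q − p.
This gives a 11×21 integer matrix of rank 9; reducing to Smith normal form yields diagonal entries (1,1,1,1,1,1,1,1,1).

The boundary map ∂_2: C_2 → C_1 sends each 2-simplex [p,q,r] to [q,r] − [p,r] + [p,q]. For instance
  ∂cgh = gh − ch + cg,
  ∂aik = ik − ak + ai.
The 21×14 boundary matrix has rank 12 and Smith normal form diag(1,1,1,1,1,1,1,1,1,1,1,1).

Now H_k = ker ∂_k / im ∂_{k+1}, so:

  H_0: rank C_0 − rank ∂_1 = 11 − 9 = 2, and the invariant factors of ∂_1 are all 1, so H_0 = Z^2.
  H_1: rank ker ∂_1 − rank ∂_2 = (21 − 9) − 12 = 0, and the invariant factors of ∂_2 are all 1, so H_1 = 0.
  H_2: rank ker ∂_2 − rank ∂_3 = (14 − 12) − 0 = 2, and there is no ∂_3, so H_2 = Z^2.

As a check, the Euler characteristic is 11 − 21 + 14 = 4, which agrees with 2 − 0 + 2 = 4.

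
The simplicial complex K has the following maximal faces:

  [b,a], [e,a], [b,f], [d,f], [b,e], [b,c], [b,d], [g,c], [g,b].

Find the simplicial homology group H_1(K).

H_1 = Z^3.

We work with the vertex ordering a < b < c < d < e < f < g. The simplices of K, each written with vertices in increasing order, are:

  0-simplices (7): a, b, c, d, e, f, g
  1-simplices (9): ab, ae, bc, bd, be, bf, bg, cg, df

so the chain groups are C_0 ≅ Z^7, C_1 ≅ Z^9.

∂_1: C_1 → C_0 maps an edge to its endpoints' difference, ∂[p,q] = q − p. For instance
  ∂bd = d − b.
As a 7×9 matrix over Z this has rank 6, with invariant factors (1,1,1,1,1,1).

From H_k ≅ ker(∂_k) / im(∂_{k+1}) we obtain:

  H_1: rank ker ∂_1 − rank ∂_2 = (9 − 6) − 0 = 3, and there is no ∂_2, so H_1 = Z^3.

(K is a triangulation of a wedge of 3 circles.)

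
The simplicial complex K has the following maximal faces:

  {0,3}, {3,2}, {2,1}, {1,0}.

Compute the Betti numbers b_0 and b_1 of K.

b_0 = 1, b_1 = 1.

Take the total order 0 < 1 < 2 < 3 on the vertex set. Then K (dimension 1) consists of the simplices:

  0-simplices (4): [0], [1], [2], [3]
  1-simplices (4): [0,1], [0,3], [1,2], [2,3]

so the chain groups are C_0 ≅ Z^4, C_1 ≅ Z^4.

∂_1: C_1 → C_0 sends each edge [p,q] (with p < q) to q − p. For instance
  ∂[1,2] = [2] − [1].
The 4×4 boundary matrix has rank 3 and Smith normal form diag(1,1,1).

Now H_k = ker ∂_k / im ∂_{k+1}, so:

  H_0: rank C_0 − rank ∂_1 = 4 − 3 = 1, and the invariant factors of ∂_1 are all 1, so H_0 = Z.
  H_1: rank ker ∂_1 − rank ∂_2 = (4 − 3) − 0 = 1, and there is no ∂_2, so H_1 = Z.

Hence the Betti numbers are b_0 = 1, b_1 = 1.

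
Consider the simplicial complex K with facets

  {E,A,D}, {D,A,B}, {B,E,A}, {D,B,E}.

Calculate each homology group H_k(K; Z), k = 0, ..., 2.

Take the total order A < B < D < E on the vertex set. Then K (dimension 2) consists of the simplices:

  0-simplices (4): A, B, D, E
  1-simplices (6): AB, AD, AE, BD, BE, DE
  2-simplices (4): ABD, ABE, ADE, BDE

giving chain groups C_0 ≅ Z^4, C_1 ≅ Z^6, C_2 ≅ Z^4.

Boundary ∂_1: C_1 → C_0 sends each edge [p,q] (with p < q) to q − p.
The 4×6 boundary matrix has rank 3 and Smith normal form diag(1,1,1).

∂_2: C_2 → C_1 sends each 2-simplex [p,q,r] to [q,r] − [p,r] + [p,q]. For instance
  ∂ABD = BD − AD + AB,
  ∂ABE = BE − AE + AB.
As a 6×4 matrix over Z this has rank 3, with invariant factors (1,1,1).

From H_k ≅ ker(∂_k) / im(∂_{k+1}) we obtain:

  H_0: rank C_0 − rank ∂_1 = 4 − 3 = 1, and the invariant factors of ∂_1 are all 1, so H_0 = Z.
  H_1: rank ker ∂_1 − rank ∂_2 = (6 − 3) − 3 = 0, and the invariant factors of ∂_2 are all 1, so H_1 = 0.
  H_2: rank ker ∂_2 − rank ∂_3 = (4 − 3) − 0 = 1, and there is no ∂_3, so H_2 = Z.

As a check, the Euler characteristic is 4 − 6 + 4 = 2, which agrees with 1 − 0 + 1 = 2.
(K is a triangulation of the 2-sphere S^2.)

H_0 = Z,  H_1 = 0,  H_2 = Z.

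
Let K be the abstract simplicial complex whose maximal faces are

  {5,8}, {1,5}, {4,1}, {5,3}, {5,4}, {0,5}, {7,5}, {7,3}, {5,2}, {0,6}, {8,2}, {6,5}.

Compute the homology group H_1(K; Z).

Order the vertices as 0 < 1 < 2 < 3 < 4 < 5 < 6 < 7 < 8. Listing each simplex with vertices in this order, K has dimension 1 with simplices:

  0-simplices (9): [0], [1], [2], [3], [4], [5], [6], [7], [8]
  1-simplices (12): [0,5], [0,6], [1,4], [1,5], [2,5], [2,8], [3,5], [3,7], [4,5], [5,6], [5,7], [5,8]

giving chain groups C_0 ≅ Z^9, C_1 ≅ Z^12.

Boundary ∂_1: C_1 → C_0 maps an edge to its endpoints' difference, ∂[p,q] = q − p. For instance
  ∂[5,8] = [8] − [5].
The 9×12 boundary matrix has rank 8 and Smith normal form diag(1,1,1,1,1,1,1,1).

Reading off H_k = ker ∂_k / im ∂_{k+1}:

  H_1: rank ker ∂_1 − rank ∂_2 = (12 − 8) − 0 = 4, and there is no ∂_2, so H_1 = Z^4.

H_1 = Z^4.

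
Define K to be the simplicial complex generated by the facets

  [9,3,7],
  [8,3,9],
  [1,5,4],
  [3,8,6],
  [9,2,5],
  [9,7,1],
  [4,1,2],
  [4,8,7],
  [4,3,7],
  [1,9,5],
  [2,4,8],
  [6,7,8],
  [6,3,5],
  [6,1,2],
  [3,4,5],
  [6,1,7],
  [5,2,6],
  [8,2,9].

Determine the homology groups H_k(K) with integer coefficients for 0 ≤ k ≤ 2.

H_0 = Z,  H_1 = Z ⊕ Z/2,  H_2 = 0.

Order the vertices as 1 < 2 < 3 < 4 < 5 < 6 < 7 < 8 < 9. Listing each simplex with vertices in this order, K has dimension 2 with simplices:

  0-simplices (9): [1], [2], [3], [4], [5], [6], [7], [8], [9]
  1-simplices (27): (27 of them)
  2-simplices (18): [1,2,4], [1,2,6], [1,4,5], [1,5,9], [1,6,7], [1,7,9], [2,4,8], [2,5,6], [2,5,9], [2,8,9], [3,4,5], [3,4,7], [3,5,6], [3,6,8], [3,7,9], [3,8,9], [4,7,8], [6,7,8]

Hence C_0 ≅ Z^9, C_1 ≅ Z^27, C_2 ≅ Z^18.

The boundary map ∂_1: C_1 → C_0 sends each edge [p,q] (with p < q) to q − p. For instance
  ∂[3,8] = [8] − [3].
The resulting 9×27 matrix has rank 8, and its Smith normal form has invariant factors (1,1,1,1,1,1,1,1).

∂_2: C_2 → C_1 sends each 2-simplex [p,q,r] to [q,r] − [p,r] + [p,q]. For instance
  ∂[3,4,5] = [4,5] − [3,5] + [3,4],
  ∂[3,4,7] = [4,7] − [3,7] + [3,4].
The resulting 27×18 matrix has rank 18, and its Smith normal form has invariant factors (1,1,1,1,1,1,1,1,1,1,1,1,1,1,1,1,1,2).

Now H_k = ker ∂_k / im ∂_{k+1}, so:

  H_0: rank C_0 − rank ∂_1 = 9 − 8 = 1, and the invariant factors of ∂_1 are all 1, so H_0 = Z.
  H_1: rank ker ∂_1 − rank ∂_2 = (27 − 8) − 18 = 1, and ∂_2 has invariant factor 2 > 1, so H_1 = Z ⊕ Z/2.
  H_2: rank ker ∂_2 − rank ∂_3 = (18 − 18) − 0 = 0, and there is no ∂_3, so H_2 = 0.

As a check, the Euler characteristic is 9 − 27 + 18 = 0, which agrees with 1 − 1 + 0 = 0.
(K is a triangulation of the Klein bottle.)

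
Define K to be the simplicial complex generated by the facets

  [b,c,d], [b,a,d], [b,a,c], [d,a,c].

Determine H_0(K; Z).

K has 4 vertices, 6 edges, 4 triangles.
rank ∂_0 = 0, rank ∂_1 = 3 ⇒ b_0 = 4 − 0 − 3 = 1; all invariant factors of ∂_1 are 1 so no torsion. So H_0 = Z.

H_0 ≅ Z.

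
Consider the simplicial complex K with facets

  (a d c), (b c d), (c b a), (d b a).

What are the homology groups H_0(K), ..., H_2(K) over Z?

K has 4 vertices, 6 edges, 4 triangles.
rank ∂_0 = 0, rank ∂_1 = 3 ⇒ b_0 = 4 − 0 − 3 = 1; all invariant factors of ∂_1 are 1 so no torsion. So H_0 = Z.
rank ∂_1 = 3, rank ∂_2 = 3 ⇒ b_1 = 6 − 3 − 3 = 0; all invariant factors of ∂_2 are 1 so no torsion. So H_1 = 0.
rank ∂_2 = 3, rank ∂_3 = 0 ⇒ b_2 = 4 − 3 − 0 = 1. So H_2 = Z.

H_0 ≅ Z,  H_1 = 0,  H_2 ≅ Z.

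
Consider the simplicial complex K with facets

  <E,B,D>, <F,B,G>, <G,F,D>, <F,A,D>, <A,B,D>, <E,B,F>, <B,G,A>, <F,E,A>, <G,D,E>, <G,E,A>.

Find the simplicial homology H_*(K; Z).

Fix the vertex order A < B < D < E < F < G and write every simplex with vertices in increasing order. Then dim K = 2 and the simplices of K are:

  0-simplices (6): A, B, D, E, F, G
  1-simplices (15): AB, AD, AE, AF, AG, BD, BE, BF, BG, DE, DF, DG, EF, EG, FG
  2-simplices (10): ABD, ABG, ADF, AEF, AEG, BDE, BEF, BFG, DEG, DFG

giving chain groups C_0 ≅ Z^6, C_1 ≅ Z^15, C_2 ≅ Z^10.

∂_1: C_1 → C_0 is given by ∂[p,q] = [q] − [p]. For instance
  ∂AE = E − A.
This gives a 6×15 integer matrix of rank 5; reducing to Smith normal form yields diagonal entries (1,1,1,1,1).

Boundary ∂_2: C_2 → C_1 sends each 2-simplex [p,q,r] to [q,r] − [p,r] + [p,q]. For instance
  ∂AEF = EF − AF + AE,
  ∂BDE = DE − BE + BD.
The resulting 15×10 matrix has rank 10, and its Smith normal form has invariant factors (1,1,1,1,1,1,1,1,1,2).

Reading off H_k = ker ∂_k / im ∂_{k+1}:

  H_0: rank C_0 − rank ∂_1 = 6 − 5 = 1, and the invariant factors of ∂_1 are all 1, so H_0 = Z.
  H_1: rank ker ∂_1 − rank ∂_2 = (15 − 5) − 10 = 0, and ∂_2 has invariant factor 2 > 1, so H_1 = Z/2.
  H_2: rank ker ∂_2 − rank ∂_3 = (10 − 10) − 0 = 0, and there is no ∂_3, so H_2 = 0.

(K is a triangulation of the real projective plane RP^2.)

H_0 ≅ Z,  H_1 ≅ Z/2,  H_2 = 0.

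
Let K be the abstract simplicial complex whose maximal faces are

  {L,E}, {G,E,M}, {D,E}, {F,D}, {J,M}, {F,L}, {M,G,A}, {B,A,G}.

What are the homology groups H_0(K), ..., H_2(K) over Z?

H_0 ≅ Z,  H_1 ≅ Z,  H_2 = 0.

Take the total order A < B < D < E < F < G < J < L < M on the vertex set. Then K (dimension 2) consists of the simplices:

  0-simplices (9): A, B, D, E, F, G, J, L, M
  1-simplices (12): AB, AG, AM, BG, DE, DF, EG, EL, EM, FL, GM, JM
  2-simplices (3): ABG, AGM, EGM

giving chain groups C_0 ≅ Z^9, C_1 ≅ Z^12, C_2 ≅ Z^3.

Boundary ∂_1: C_1 → C_0 sends each edge [p,q] (with p < q) to q − p. For instance
  ∂AB = B − A.
As a 9×12 matrix over Z this has rank 8, with invariant factors (1,1,1,1,1,1,1,1).

Boundary ∂_2: C_2 → C_1 maps a triangle to the signed sum of its edges. For instance
  ∂ABG = BG − AG + AB,
  ∂EGM = GM − EM + EG.
As a 12×3 matrix over Z this has rank 3, with invariant factors (1,1,1).

Computing H_k = (kernel of ∂_k) / (image of ∂_{k+1}):

  H_0: rank C_0 − rank ∂_1 = 9 − 8 = 1, and the invariant factors of ∂_1 are all 1, so H_0 ≅ Z.
  H_1: rank ker ∂_1 − rank ∂_2 = (12 − 8) − 3 = 1, and the invariant factors of ∂_2 are all 1, so H_1 ≅ Z.
  H_2: rank ker ∂_2 − rank ∂_3 = (3 − 3) − 0 = 0, and there is no ∂_3, so H_2 ≅ 0.

As a check, the Euler characteristic is 9 − 12 + 3 = 0, which agrees with 1 − 1 + 0 = 0.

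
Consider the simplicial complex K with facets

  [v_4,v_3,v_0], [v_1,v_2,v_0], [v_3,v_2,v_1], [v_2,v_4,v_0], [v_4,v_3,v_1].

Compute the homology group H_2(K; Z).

H_2 ≅ 0.

We work with the vertex ordering v_0 < v_1 < v_2 < v_3 < v_4. The simplices of K, each written with vertices in increasing order, are:

  0-simplices (5): [v_0], [v_1], [v_2], [v_3], [v_4]
  1-simplices (10): [v_0,v_1], [v_0,v_2], [v_0,v_3], [v_0,v_4], [v_1,v_2], [v_1,v_3], [v_1,v_4], [v_2,v_3], [v_2,v_4], [v_3,v_4]
  2-simplices (5): [v_0,v_1,v_2], [v_0,v_2,v_4], [v_0,v_3,v_4], [v_1,v_2,v_3], [v_1,v_3,v_4]

giving chain groups C_0 ≅ Z^5, C_1 ≅ Z^10, C_2 ≅ Z^5.

The boundary map ∂_1: C_1 → C_0 maps an edge to its endpoints' difference, ∂[p,q] = q − p. For instance
  ∂[v_0,v_2] = [v_2] − [v_0].
This gives a 5×10 integer matrix of rank 4; reducing to Smith normal form yields diagonal entries (1,1,1,1).

Boundary ∂_2: C_2 → C_1 sends each 2-simplex [p,q,r] to [q,r] − [p,r] + [p,q]. For instance
  ∂[v_1,v_3,v_4] = [v_3,v_4] − [v_1,v_4] + [v_1,v_3],
  ∂[v_0,v_2,v_4] = [v_2,v_4] − [v_0,v_4] + [v_0,v_2].
The resulting 10×5 matrix has rank 5, and its Smith normal form has invariant factors (1,1,1,1,1).

From H_k ≅ ker(∂_k) / im(∂_{k+1}) we obtain:

  H_2: rank ker ∂_2 − rank ∂_3 = (5 − 5) − 0 = 0, and there is no ∂_3, so H_2 = 0.

(K is a triangulation of the Möbius band.)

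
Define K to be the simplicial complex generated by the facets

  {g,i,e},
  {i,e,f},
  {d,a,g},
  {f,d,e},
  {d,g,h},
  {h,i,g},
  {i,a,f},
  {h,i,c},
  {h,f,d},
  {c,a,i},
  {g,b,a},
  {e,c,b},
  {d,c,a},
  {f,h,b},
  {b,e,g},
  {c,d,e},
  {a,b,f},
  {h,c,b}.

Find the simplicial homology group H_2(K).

H_2 ≅ Z.

K has 9 vertices, 27 edges, 18 triangles.
rank ∂_2 = 17, rank ∂_3 = 0 ⇒ b_2 = 18 − 17 − 0 = 1. So H_2 ≅ Z.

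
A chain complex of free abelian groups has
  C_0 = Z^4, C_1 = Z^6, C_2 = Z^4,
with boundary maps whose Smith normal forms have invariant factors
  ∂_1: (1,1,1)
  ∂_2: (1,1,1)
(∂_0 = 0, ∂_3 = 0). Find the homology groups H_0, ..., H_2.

H_0: b_0 = 4 − 0 − 3 = 1; torsion from ∂_1 factors > 1: none. So H_0 = Z.
H_1: b_1 = 6 − 3 − 3 = 0; torsion from ∂_2 factors > 1: none. So H_1 = 0.
H_2: b_2 = 4 − 3 − 0 = 1; torsion from ∂_3 factors > 1: none. So H_2 = Z.

H_0 = Z,  H_1 = 0,  H_2 = Z.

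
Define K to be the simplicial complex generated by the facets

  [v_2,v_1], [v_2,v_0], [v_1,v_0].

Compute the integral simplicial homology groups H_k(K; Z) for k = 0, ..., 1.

H_0 ≅ Z,  H_1 ≅ Z.

Fix the vertex order v_0 < v_1 < v_2 and write every simplex with vertices in increasing order. Then dim K = 1 and the simplices of K are:

  0-simplices (3): [v_0], [v_1], [v_2]
  1-simplices (3): [v_0,v_1], [v_0,v_2], [v_1,v_2]

Hence C_0 ≅ Z^3, C_1 ≅ Z^3.

Boundary ∂_1: C_1 → C_0 sends each edge [p,q] (with p < q) to q − p.
As a 3×3 matrix over Z this has rank 2, with invariant factors (1,1).

Now H_k = ker ∂_k / im ∂_{k+1}, so:

  H_0: rank C_0 − rank ∂_1 = 3 − 2 = 1, and the invariant factors of ∂_1 are all 1, so H_0 ≅ Z.
  H_1: rank ker ∂_1 − rank ∂_2 = (3 − 2) − 0 = 1, and there is no ∂_2, so H_1 ≅ Z.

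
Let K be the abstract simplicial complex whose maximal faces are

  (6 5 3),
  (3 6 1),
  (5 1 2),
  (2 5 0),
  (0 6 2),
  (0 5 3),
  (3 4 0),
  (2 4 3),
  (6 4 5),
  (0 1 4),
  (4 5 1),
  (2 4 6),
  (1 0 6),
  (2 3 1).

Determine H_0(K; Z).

We work with the vertex ordering 0 < 1 < 2 < 3 < 4 < 5 < 6. The simplices of K, each written with vertices in increasing order, are:

  0-simplices (7): [0], [1], [2], [3], [4], [5], [6]
  1-simplices (21): [0,1], [0,2], [0,3], [0,4], [0,5], [0,6], [1,2], [1,3], [1,4], [1,5], [1,6], [2,3], [2,4], [2,5], [2,6], [3,4], [3,5], [3,6], [4,5], [4,6], [5,6]
  2-simplices (14): [0,1,4], [0,1,6], [0,2,5], [0,2,6], [0,3,4], [0,3,5], [1,2,3], [1,2,5], [1,3,6], [1,4,5], [2,3,4], [2,4,6], [3,5,6], [4,5,6]

Hence C_0 ≅ Z^7, C_1 ≅ Z^21, C_2 ≅ Z^14.

The boundary map ∂_1: C_1 → C_0 maps an edge to its endpoints' difference, ∂[p,q] = q − p.
As a 7×21 matrix over Z this has rank 6, with invariant factors (1,1,1,1,1,1).

The boundary map ∂_2: C_2 → C_1 acts by ∂[p,q,r] = [q,r] − [p,r] + [p,q]. For instance
  ∂[0,3,5] = [3,5] − [0,5] + [0,3],
  ∂[0,1,6] = [1,6] − [0,6] + [0,1].
The resulting 21×14 matrix has rank 13, and its Smith normal form has invariant factors (1,1,1,1,1,1,1,1,1,1,1,1,1).

Now H_k = ker ∂_k / im ∂_{k+1}, so:

  H_0: rank C_0 − rank ∂_1 = 7 − 6 = 1, and the invariant factors of ∂_1 are all 1, so H_0 = Z.

H_0 ≅ Z.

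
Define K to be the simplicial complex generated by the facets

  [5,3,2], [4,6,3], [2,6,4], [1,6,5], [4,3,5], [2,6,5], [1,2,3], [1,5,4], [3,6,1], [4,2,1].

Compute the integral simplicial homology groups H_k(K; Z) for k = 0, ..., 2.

H_0 ≅ Z,  H_1 ≅ Z/2Z,  H_2 = 0.

K has 6 vertices, 15 edges, 10 triangles.
rank ∂_0 = 0, rank ∂_1 = 5 ⇒ b_0 = 6 − 0 − 5 = 1; all invariant factors of ∂_1 are 1 so no torsion. So H_0 ≅ Z.
rank ∂_1 = 5, rank ∂_2 = 10 ⇒ b_1 = 15 − 5 − 10 = 0; ∂_2 has invariant factor(s) [2] giving torsion. So H_1 ≅ Z/2Z.
rank ∂_2 = 10, rank ∂_3 = 0 ⇒ b_2 = 10 − 10 − 0 = 0. So H_2 ≅ 0.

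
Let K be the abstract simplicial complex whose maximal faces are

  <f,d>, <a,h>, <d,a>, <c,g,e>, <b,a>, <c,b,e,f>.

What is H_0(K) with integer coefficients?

Fix the vertex order a < b < c < d < e < f < g < h and write every simplex with vertices in increasing order. Then dim K = 3 and the simplices of K are:

  0-simplices (8): a, b, c, d, e, f, g, h
  1-simplices (12): ab, ad, ah, bc, be, bf, ce, cf, cg, df, ef, eg
  2-simplices (5): bce, bcf, bef, cef, ceg
  3-simplices (1): bcef

so the chain groups are C_0 ≅ Z^8, C_1 ≅ Z^12, C_2 ≅ Z^5, C_3 ≅ Z^1.

The boundary map ∂_1: C_1 → C_0 is given by ∂[p,q] = [q] − [p]. For instance
  ∂df = f − d.
This gives a 8×12 integer matrix of rank 7; reducing to Smith normal form yields diagonal entries (1,1,1,1,1,1,1).

The boundary map ∂_2: C_2 → C_1 acts by ∂[p,q,r] = [q,r] − [p,r] + [p,q]. For instance
  ∂bcf = cf − bf + bc,
  ∂ceg = eg − cg + ce.
The resulting 12×5 matrix has rank 4, and its Smith normal form has invariant factors (1,1,1,1).

Boundary ∂_3: C_3 → C_2 sends each 3-simplex σ to the alternating sum Σ_i (−1)^i (σ with its i-th vertex removed). For instance
  ∂bcef = cef − bef + bcf − bce.
As a 5×1 matrix over Z this has rank 1, with invariant factors (1).

Now H_k = ker ∂_k / im ∂_{k+1}, so:

  H_0: rank C_0 − rank ∂_1 = 8 − 7 = 1, and the invariant factors of ∂_1 are all 1, so H_0 ≅ Z.

H_0 ≅ Z.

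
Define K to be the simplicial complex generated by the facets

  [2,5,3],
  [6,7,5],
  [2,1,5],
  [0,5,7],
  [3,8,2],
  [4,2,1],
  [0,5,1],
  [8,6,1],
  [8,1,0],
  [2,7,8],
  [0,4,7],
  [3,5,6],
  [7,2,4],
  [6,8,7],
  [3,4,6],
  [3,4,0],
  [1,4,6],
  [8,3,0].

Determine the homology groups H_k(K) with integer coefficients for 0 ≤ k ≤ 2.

Take the total order 0 < 1 < 2 < 3 < 4 < 5 < 6 < 7 < 8 on the vertex set. Then K (dimension 2) consists of the simplices:

  0-simplices (9): [0], [1], [2], [3], [4], [5], [6], [7], [8]
  1-simplices (27): (27 of them)
  2-simplices (18): [0,1,5], [0,1,8], [0,3,4], [0,3,8], [0,4,7], [0,5,7], [1,2,4], [1,2,5], [1,4,6], [1,6,8], [2,3,5], [2,3,8], [2,4,7], [2,7,8], [3,4,6], [3,5,6], [5,6,7], [6,7,8]

giving chain groups C_0 ≅ Z^9, C_1 ≅ Z^27, C_2 ≅ Z^18.

The boundary map ∂_1: C_1 → C_0 is given by ∂[p,q] = [q] − [p]. For instance
  ∂[6,7] = [7] − [6].
The resulting 9×27 matrix has rank 8, and its Smith normal form has invariant factors (1,1,1,1,1,1,1,1).

Boundary ∂_2: C_2 → C_1 maps a triangle to the signed sum of its edges. For instance
  ∂[2,4,7] = [4,7] − [2,7] + [2,4],
  ∂[1,2,4] = [2,4] − [1,4] + [1,2].
This gives a 27×18 integer matrix of rank 17; reducing to Smith normal form yields diagonal entries (1,1,1,1,1,1,1,1,1,1,1,1,1,1,1,1,1).

Reading off H_k = ker ∂_k / im ∂_{k+1}:

  H_0: rank C_0 − rank ∂_1 = 9 − 8 = 1, and the invariant factors of ∂_1 are all 1, so H_0 = Z.
  H_1: rank ker ∂_1 − rank ∂_2 = (27 − 8) − 17 = 2, and the invariant factors of ∂_2 are all 1, so H_1 = Z^2.
  H_2: rank ker ∂_2 − rank ∂_3 = (18 − 17) − 0 = 1, and there is no ∂_3, so H_2 = Z.

As a check, the Euler characteristic is 9 − 27 + 18 = 0, which agrees with 1 − 2 + 1 = 0.
(K is a triangulation of the torus T^2.)

H_0 = Z,  H_1 = Z^2,  H_2 = Z.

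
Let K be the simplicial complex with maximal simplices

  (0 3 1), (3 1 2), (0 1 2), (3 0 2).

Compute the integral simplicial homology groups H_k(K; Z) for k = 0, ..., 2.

H_0 = Z,  H_1 = 0,  H_2 = Z.

Take the total order 0 < 1 < 2 < 3 on the vertex set. Then K (dimension 2) consists of the simplices:

  0-simplices (4): [0], [1], [2], [3]
  1-simplices (6): [0,1], [0,2], [0,3], [1,2], [1,3], [2,3]
  2-simplices (4): [0,1,2], [0,1,3], [0,2,3], [1,2,3]

Hence C_0 ≅ Z^4, C_1 ≅ Z^6, C_2 ≅ Z^4.

Boundary ∂_1: C_1 → C_0 maps an edge to its endpoints' difference, ∂[p,q] = q − p.
The resulting 4×6 matrix has rank 3, and its Smith normal form has invariant factors (1,1,1).

The boundary map ∂_2: C_2 → C_1 maps a triangle to the signed sum of its edges. For instance
  ∂[0,2,3] = [2,3] − [0,3] + [0,2],
  ∂[0,1,2] = [1,2] − [0,2] + [0,1].
This gives a 6×4 integer matrix of rank 3; reducing to Smith normal form yields diagonal entries (1,1,1).

Reading off H_k = ker ∂_k / im ∂_{k+1}:

  H_0: rank C_0 − rank ∂_1 = 4 − 3 = 1, and the invariant factors of ∂_1 are all 1, so H_0 ≅ Z.
  H_1: rank ker ∂_1 − rank ∂_2 = (6 − 3) − 3 = 0, and the invariant factors of ∂_2 are all 1, so H_1 ≅ 0.
  H_2: rank ker ∂_2 − rank ∂_3 = (4 − 3) − 0 = 1, and there is no ∂_3, so H_2 ≅ Z.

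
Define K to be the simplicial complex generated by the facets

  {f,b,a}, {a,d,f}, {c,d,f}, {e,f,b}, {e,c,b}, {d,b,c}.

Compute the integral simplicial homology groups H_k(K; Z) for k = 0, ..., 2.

Fix the vertex order a < b < c < d < e < f and write every simplex with vertices in increasing order. Then dim K = 2 and the simplices of K are:

  0-simplices (6): a, b, c, d, e, f
  1-simplices (12): ab, ad, af, bc, bd, be, bf, cd, ce, cf, df, ef
  2-simplices (6): abf, adf, bcd, bce, bef, cdf

Hence C_0 ≅ Z^6, C_1 ≅ Z^12, C_2 ≅ Z^6.

∂_1: C_1 → C_0 maps an edge to its endpoints' difference, ∂[p,q] = q − p. For instance
  ∂df = f − d.
This gives a 6×12 integer matrix of rank 5; reducing to Smith normal form yields diagonal entries (1,1,1,1,1).

∂_2: C_2 → C_1 maps a triangle to the signed sum of its edges. For instance
  ∂adf = df − af + ad,
  ∂bce = ce − be + bc.
The resulting 12×6 matrix has rank 6, and its Smith normal form has invariant factors (1,1,1,1,1,1).

From H_k ≅ ker(∂_k) / im(∂_{k+1}) we obtain:

  H_0: rank C_0 − rank ∂_1 = 6 − 5 = 1, and the invariant factors of ∂_1 are all 1, so H_0 ≅ Z.
  H_1: rank ker ∂_1 − rank ∂_2 = (12 − 5) − 6 = 1, and the invariant factors of ∂_2 are all 1, so H_1 ≅ Z.
  H_2: rank ker ∂_2 − rank ∂_3 = (6 − 6) − 0 = 0, and there is no ∂_3, so H_2 ≅ 0.

As a check, the Euler characteristic is 6 − 12 + 6 = 0, which agrees with 1 − 1 + 0 = 0.

H_0 ≅ Z,  H_1 ≅ Z,  H_2 = 0.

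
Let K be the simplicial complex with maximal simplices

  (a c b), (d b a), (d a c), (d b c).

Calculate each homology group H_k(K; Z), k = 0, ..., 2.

Fix the vertex order a < b < c < d and write every simplex with vertices in increasing order. Then dim K = 2 and the simplices of K are:

  0-simplices (4): a, b, c, d
  1-simplices (6): ab, ac, ad, bc, bd, cd
  2-simplices (4): abc, abd, acd, bcd

Hence C_0 ≅ Z^4, C_1 ≅ Z^6, C_2 ≅ Z^4.

The boundary map ∂_1: C_1 → C_0 sends each edge [p,q] (with p < q) to q − p.
This gives a 4×6 integer matrix of rank 3; reducing to Smith normal form yields diagonal entries (1,1,1).

∂_2: C_2 → C_1 sends each 2-simplex [p,q,r] to [q,r] − [p,r] + [p,q]. For instance
  ∂acd = cd − ad + ac,
  ∂abc = bc − ac + ab.
The 6×4 boundary matrix has rank 3 and Smith normal form diag(1,1,1).

Now H_k = ker ∂_k / im ∂_{k+1}, so:

  H_0: rank C_0 − rank ∂_1 = 4 − 3 = 1, and the invariant factors of ∂_1 are all 1, so H_0 ≅ Z.
  H_1: rank ker ∂_1 − rank ∂_2 = (6 − 3) − 3 = 0, and the invariant factors of ∂_2 are all 1, so H_1 ≅ 0.
  H_2: rank ker ∂_2 − rank ∂_3 = (4 − 3) − 0 = 1, and there is no ∂_3, so H_2 ≅ Z.

As a check, the Euler characteristic is 4 − 6 + 4 = 2, which agrees with 1 − 0 + 1 = 2.

H_0 = Z,  H_1 = 0,  H_2 = Z.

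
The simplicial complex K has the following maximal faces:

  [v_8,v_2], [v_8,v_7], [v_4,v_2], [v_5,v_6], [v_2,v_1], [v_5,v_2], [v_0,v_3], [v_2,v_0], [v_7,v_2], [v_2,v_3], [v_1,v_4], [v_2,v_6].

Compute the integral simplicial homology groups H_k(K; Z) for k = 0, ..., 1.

H_0 ≅ Z,  H_1 ≅ Z^4.

Fix the vertex order v_0 < v_1 < v_2 < v_3 < v_4 < v_5 < v_6 < v_7 < v_8 and write every simplex with vertices in increasing order. Then dim K = 1 and the simplices of K are:

  0-simplices (9): [v_0], [v_1], [v_2], [v_3], [v_4], [v_5], [v_6], [v_7], [v_8]
  1-simplices (12): [v_0,v_2], [v_0,v_3], [v_1,v_2], [v_1,v_4], [v_2,v_3], [v_2,v_4], [v_2,v_5], [v_2,v_6], [v_2,v_7], [v_2,v_8], [v_5,v_6], [v_7,v_8]

so the chain groups are C_0 ≅ Z^9, C_1 ≅ Z^12.

Boundary ∂_1: C_1 → C_0 maps an edge to its endpoints' difference, ∂[p,q] = q − p.
As a 9×12 matrix over Z this has rank 8, with invariant factors (1,1,1,1,1,1,1,1).

From H_k ≅ ker(∂_k) / im(∂_{k+1}) we obtain:

  H_0: rank C_0 − rank ∂_1 = 9 − 8 = 1, and the invariant factors of ∂_1 are all 1, so H_0 = Z.
  H_1: rank ker ∂_1 − rank ∂_2 = (12 − 8) − 0 = 4, and there is no ∂_2, so H_1 = Z^4.

As a check, the Euler characteristic is 9 − 12 = -3, which agrees with 1 − 4 = -3.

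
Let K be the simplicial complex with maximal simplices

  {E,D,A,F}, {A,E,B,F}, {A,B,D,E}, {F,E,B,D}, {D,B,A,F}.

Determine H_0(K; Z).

H_0 = Z.

Fix the vertex order A < B < D < E < F and write every simplex with vertices in increasing order. Then dim K = 3 and the simplices of K are:

  0-simplices (5): A, B, D, E, F
  1-simplices (10): AB, AD, AE, AF, BD, BE, BF, DE, DF, EF
  2-simplices (10): ABD, ABE, ABF, ADE, ADF, AEF, BDE, BDF, BEF, DEF
  3-simplices (5): ABDE, ABDF, ABEF, ADEF, BDEF

so the chain groups are C_0 ≅ Z^5, C_1 ≅ Z^10, C_2 ≅ Z^10, C_3 ≅ Z^5.

The boundary map ∂_1: C_1 → C_0 maps an edge to its endpoints' difference, ∂[p,q] = q − p.
The resulting 5×10 matrix has rank 4, and its Smith normal form has invariant factors (1,1,1,1).

The boundary map ∂_2: C_2 → C_1 maps a triangle to the signed sum of its edges. For instance
  ∂ABD = BD − AD + AB,
  ∂BEF = EF − BF + BE.
The 10×10 boundary matrix has rank 6 and Smith normal form diag(1,1,1,1,1,1).

Boundary ∂_3: C_3 → C_2 sends each 3-simplex σ to the alternating sum Σ_i (−1)^i (σ with its i-th vertex removed). For instance
  ∂ABDF = BDF − ADF + ABF − ABD,
  ∂ABDE = BDE − ADE + ABE − ABD.
This gives a 10×5 integer matrix of rank 4; reducing to Smith normal form yields diagonal entries (1,1,1,1).

Reading off H_k = ker ∂_k / im ∂_{k+1}:

  H_0: rank C_0 − rank ∂_1 = 5 − 4 = 1, and the invariant factors of ∂_1 are all 1, so H_0 = Z.

(K is a triangulation of the 3-sphere S^3.)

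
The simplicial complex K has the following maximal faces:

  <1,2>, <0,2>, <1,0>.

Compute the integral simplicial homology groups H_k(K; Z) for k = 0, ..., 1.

H_0 ≅ Z,  H_1 ≅ Z.

Fix the vertex order 0 < 1 < 2 and write every simplex with vertices in increasing order. Then dim K = 1 and the simplices of K are:

  0-simplices (3): [0], [1], [2]
  1-simplices (3): [0,1], [0,2], [1,2]

giving chain groups C_0 ≅ Z^3, C_1 ≅ Z^3.

∂_1: C_1 → C_0 maps an edge to its endpoints' difference, ∂[p,q] = q − p.
The 3×3 boundary matrix has rank 2 and Smith normal form diag(1,1).

From H_k ≅ ker(∂_k) / im(∂_{k+1}) we obtain:

  H_0: rank C_0 − rank ∂_1 = 3 − 2 = 1, and the invariant factors of ∂_1 are all 1, so H_0 ≅ Z.
  H_1: rank ker ∂_1 − rank ∂_2 = (3 − 2) − 0 = 1, and there is no ∂_2, so H_1 ≅ Z.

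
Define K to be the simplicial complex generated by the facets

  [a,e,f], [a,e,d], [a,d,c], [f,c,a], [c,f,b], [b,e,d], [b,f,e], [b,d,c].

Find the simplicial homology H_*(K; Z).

Order the vertices as a < b < c < d < e < f. Listing each simplex with vertices in this order, K has dimension 2 with simplices:

  0-simplices (6): a, b, c, d, e, f
  1-simplices (12): ac, ad, ae, af, bc, bd, be, bf, cd, cf, de, ef
  2-simplices (8): acd, acf, ade, aef, bcd, bcf, bde, bef

so the chain groups are C_0 ≅ Z^6, C_1 ≅ Z^12, C_2 ≅ Z^8.

The boundary map ∂_1: C_1 → C_0 sends each edge [p,q] (with p < q) to q − p.
This gives a 6×12 integer matrix of rank 5; reducing to Smith normal form yields diagonal entries (1,1,1,1,1).

Boundary ∂_2: C_2 → C_1 maps a triangle to the signed sum of its edges. For instance
  ∂bcd = cd − bd + bc,
  ∂acd = cd − ad + ac.
This gives a 12×8 integer matrix of rank 7; reducing to Smith normal form yields diagonal entries (1,1,1,1,1,1,1).

From H_k ≅ ker(∂_k) / im(∂_{k+1}) we obtain:

  H_0: rank C_0 − rank ∂_1 = 6 − 5 = 1, and the invariant factors of ∂_1 are all 1, so H_0 = Z.
  H_1: rank ker ∂_1 − rank ∂_2 = (12 − 5) − 7 = 0, and the invariant factors of ∂_2 are all 1, so H_1 = 0.
  H_2: rank ker ∂_2 − rank ∂_3 = (8 − 7) − 0 = 1, and there is no ∂_3, so H_2 = Z.

As a check, the Euler characteristic is 6 − 12 + 8 = 2, which agrees with 1 − 0 + 1 = 2.

H_0 = Z,  H_1 = 0,  H_2 = Z.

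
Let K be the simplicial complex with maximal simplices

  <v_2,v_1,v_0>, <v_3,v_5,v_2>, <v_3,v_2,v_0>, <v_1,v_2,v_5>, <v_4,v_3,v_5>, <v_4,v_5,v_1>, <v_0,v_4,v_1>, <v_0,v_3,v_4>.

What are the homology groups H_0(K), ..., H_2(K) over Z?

Take the total order v_0 < v_1 < v_2 < v_3 < v_4 < v_5 on the vertex set. Then K (dimension 2) consists of the simplices:

  0-simplices (6): [v_0], [v_1], [v_2], [v_3], [v_4], [v_5]
  1-simplices (12): [v_0,v_1], [v_0,v_2], [v_0,v_3], [v_0,v_4], [v_1,v_2], [v_1,v_4], [v_1,v_5], [v_2,v_3], [v_2,v_5], [v_3,v_4], [v_3,v_5], [v_4,v_5]
  2-simplices (8): [v_0,v_1,v_2], [v_0,v_1,v_4], [v_0,v_2,v_3], [v_0,v_3,v_4], [v_1,v_2,v_5], [v_1,v_4,v_5], [v_2,v_3,v_5], [v_3,v_4,v_5]

so the chain groups are C_0 ≅ Z^6, C_1 ≅ Z^12, C_2 ≅ Z^8.

∂_1: C_1 → C_0 sends each edge [p,q] (with p < q) to q − p. For instance
  ∂[v_1,v_4] = [v_4] − [v_1].
As a 6×12 matrix over Z this has rank 5, with invariant factors (1,1,1,1,1).

Boundary ∂_2: C_2 → C_1 maps a triangle to the signed sum of its edges. For instance
  ∂[v_3,v_4,v_5] = [v_4,v_5] − [v_3,v_5] + [v_3,v_4],
  ∂[v_1,v_4,v_5] = [v_4,v_5] − [v_1,v_5] + [v_1,v_4].
As a 12×8 matrix over Z this has rank 7, with invariant factors (1,1,1,1,1,1,1).

Computing H_k = (kernel of ∂_k) / (image of ∂_{k+1}):

  H_0: rank C_0 − rank ∂_1 = 6 − 5 = 1, and the invariant factors of ∂_1 are all 1, so H_0 = Z.
  H_1: rank ker ∂_1 − rank ∂_2 = (12 − 5) − 7 = 0, and the invariant factors of ∂_2 are all 1, so H_1 = 0.
  H_2: rank ker ∂_2 − rank ∂_3 = (8 − 7) − 0 = 1, and there is no ∂_3, so H_2 = Z.

As a check, the Euler characteristic is 6 − 12 + 8 = 2, which agrees with 1 − 0 + 1 = 2.

H_0 = Z,  H_1 = 0,  H_2 = Z.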